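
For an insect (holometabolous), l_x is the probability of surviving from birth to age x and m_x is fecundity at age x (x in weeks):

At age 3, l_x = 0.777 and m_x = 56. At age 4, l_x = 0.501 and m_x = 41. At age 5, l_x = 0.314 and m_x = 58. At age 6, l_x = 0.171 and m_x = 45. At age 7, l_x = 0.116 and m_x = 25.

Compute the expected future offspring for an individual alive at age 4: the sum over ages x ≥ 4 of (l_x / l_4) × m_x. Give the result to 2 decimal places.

98.50

l_4 = 0.501. Conditional survival from age 4 to x is l_x / l_4.
  x=4: (0.501/0.501) × 41 = 41.0000
  x=5: (0.314/0.501) × 58 = 36.3513
  x=6: (0.171/0.501) × 45 = 15.3593
  x=7: (0.116/0.501) × 25 = 5.7884
Sum = 41.0000 + 36.3513 + 15.3593 + 5.7884 = 98.4990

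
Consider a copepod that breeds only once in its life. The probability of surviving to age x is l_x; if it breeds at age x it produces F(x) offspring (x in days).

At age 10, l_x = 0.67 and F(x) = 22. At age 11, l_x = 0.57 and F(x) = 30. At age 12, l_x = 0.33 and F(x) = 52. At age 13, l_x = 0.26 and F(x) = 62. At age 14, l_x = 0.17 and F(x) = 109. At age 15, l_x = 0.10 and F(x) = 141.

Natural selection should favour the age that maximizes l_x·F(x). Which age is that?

14

Expected offspring if breeding at age x = l_x × F(x):
  age 10: 0.67 × 22 = 14.740
  age 11: 0.57 × 30 = 17.100
  age 12: 0.33 × 52 = 17.160
  age 13: 0.26 × 62 = 16.120
  age 14: 0.17 × 109 = 18.530
  age 15: 0.10 × 141 = 14.100
Maximum at age 14 (18.530).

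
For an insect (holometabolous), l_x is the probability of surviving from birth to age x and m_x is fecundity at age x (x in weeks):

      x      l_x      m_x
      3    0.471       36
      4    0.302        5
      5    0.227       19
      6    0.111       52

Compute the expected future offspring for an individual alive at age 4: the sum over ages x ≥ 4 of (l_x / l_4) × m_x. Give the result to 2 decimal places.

38.39

l_4 = 0.302. Conditional survival from age 4 to x is l_x / l_4.
  x=4: (0.302/0.302) × 5 = 5.0000
  x=5: (0.227/0.302) × 19 = 14.2815
  x=6: (0.111/0.302) × 52 = 19.1126
Sum = 5.0000 + 14.2815 + 19.1126 = 38.3940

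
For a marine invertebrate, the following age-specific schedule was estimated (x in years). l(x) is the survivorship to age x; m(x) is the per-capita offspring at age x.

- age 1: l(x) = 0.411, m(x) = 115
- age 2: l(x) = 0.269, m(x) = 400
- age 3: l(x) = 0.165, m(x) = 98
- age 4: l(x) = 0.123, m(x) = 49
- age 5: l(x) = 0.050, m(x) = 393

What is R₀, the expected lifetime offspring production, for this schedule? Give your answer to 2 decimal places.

R₀ = Σ l(x) m(x):
  age 1: 0.411 × 115 = 47.2650
  age 2: 0.269 × 400 = 107.6000
  age 3: 0.165 × 98 = 16.1700
  age 4: 0.123 × 49 = 6.0270
  age 5: 0.050 × 393 = 19.6500
R₀ = 47.2650 + 107.6000 + 16.1700 + 6.0270 + 19.6500 = 196.7120

196.71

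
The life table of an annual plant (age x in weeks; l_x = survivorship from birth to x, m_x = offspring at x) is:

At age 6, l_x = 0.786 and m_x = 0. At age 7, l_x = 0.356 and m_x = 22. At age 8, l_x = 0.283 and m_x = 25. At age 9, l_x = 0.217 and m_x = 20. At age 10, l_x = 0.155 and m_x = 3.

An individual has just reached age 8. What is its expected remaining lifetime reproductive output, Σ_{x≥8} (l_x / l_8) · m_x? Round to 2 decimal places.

41.98

l_8 = 0.283. Conditional survival from age 8 to x is l_x / l_8.
  x=8: (0.283/0.283) × 25 = 25.0000
  x=9: (0.217/0.283) × 20 = 15.3357
  x=10: (0.155/0.283) × 3 = 1.6431
Sum = 25.0000 + 15.3357 + 1.6431 = 41.9788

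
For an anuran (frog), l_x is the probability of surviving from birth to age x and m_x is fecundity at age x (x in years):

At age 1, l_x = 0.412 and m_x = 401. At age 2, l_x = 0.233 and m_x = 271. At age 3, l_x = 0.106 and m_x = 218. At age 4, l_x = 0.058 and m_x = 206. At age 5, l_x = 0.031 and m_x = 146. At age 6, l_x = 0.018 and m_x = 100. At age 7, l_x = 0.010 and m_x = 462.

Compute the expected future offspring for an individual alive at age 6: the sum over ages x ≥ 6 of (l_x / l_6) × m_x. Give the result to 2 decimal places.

l_6 = 0.018. Conditional survival from age 6 to x is l_x / l_6.
  x=6: (0.018/0.018) × 100 = 100.0000
  x=7: (0.010/0.018) × 462 = 256.6667
Sum = 100.0000 + 256.6667 = 356.6667

356.67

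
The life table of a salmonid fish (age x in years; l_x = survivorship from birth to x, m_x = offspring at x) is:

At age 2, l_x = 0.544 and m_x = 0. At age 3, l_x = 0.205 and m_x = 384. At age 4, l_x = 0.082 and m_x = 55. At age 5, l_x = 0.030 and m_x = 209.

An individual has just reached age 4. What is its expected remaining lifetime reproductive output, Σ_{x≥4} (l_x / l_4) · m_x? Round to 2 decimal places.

131.46

l_4 = 0.082. Conditional survival from age 4 to x is l_x / l_4.
  x=4: (0.082/0.082) × 55 = 55.0000
  x=5: (0.030/0.082) × 209 = 76.4634
Sum = 55.0000 + 76.4634 = 131.4634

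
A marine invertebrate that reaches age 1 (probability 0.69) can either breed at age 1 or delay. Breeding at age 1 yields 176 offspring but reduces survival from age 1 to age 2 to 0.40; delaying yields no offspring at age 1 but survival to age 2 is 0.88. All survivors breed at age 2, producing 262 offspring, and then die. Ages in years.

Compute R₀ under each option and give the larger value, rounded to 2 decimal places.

breed at age 1: R₀ = 0.69 × (176 + 0.40 × 262) = 0.69 × 280.8000 = 193.7520
delay to age 2: R₀ = 0.69 × (0.88 × 262) = 0.69 × 230.5600 = 159.0864
Higher: breed at age 1 (193.7520).

193.75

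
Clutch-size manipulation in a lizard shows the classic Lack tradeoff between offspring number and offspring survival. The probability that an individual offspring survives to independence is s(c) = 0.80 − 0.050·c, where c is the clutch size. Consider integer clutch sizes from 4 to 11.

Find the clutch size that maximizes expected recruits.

8

Expected recruits = c × s(c):
  c=4: 4 × 0.600 = 2.400
  c=5: 5 × 0.550 = 2.750
  c=6: 6 × 0.500 = 3.000
  c=7: 7 × 0.450 = 3.150
  c=8: 8 × 0.400 = 3.200
  c=9: 9 × 0.350 = 3.150
  c=10: 10 × 0.300 = 3.000
  c=11: 11 × 0.250 = 2.750
Maximum at c = 8 (3.200 recruits).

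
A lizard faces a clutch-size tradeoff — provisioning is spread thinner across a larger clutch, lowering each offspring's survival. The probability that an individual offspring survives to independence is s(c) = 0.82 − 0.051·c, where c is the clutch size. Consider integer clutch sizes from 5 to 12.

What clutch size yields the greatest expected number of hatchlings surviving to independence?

8

Expected hatchlings surviving to independence = c × s(c):
  c=5: 5 × 0.565 = 2.825
  c=6: 6 × 0.514 = 3.084
  c=7: 7 × 0.463 = 3.241
  c=8: 8 × 0.412 = 3.296
  c=9: 9 × 0.361 = 3.249
  c=10: 10 × 0.310 = 3.100
  c=11: 11 × 0.259 = 2.849
  c=12: 12 × 0.208 = 2.496
Maximum at c = 8 (3.296 hatchlings surviving to independence).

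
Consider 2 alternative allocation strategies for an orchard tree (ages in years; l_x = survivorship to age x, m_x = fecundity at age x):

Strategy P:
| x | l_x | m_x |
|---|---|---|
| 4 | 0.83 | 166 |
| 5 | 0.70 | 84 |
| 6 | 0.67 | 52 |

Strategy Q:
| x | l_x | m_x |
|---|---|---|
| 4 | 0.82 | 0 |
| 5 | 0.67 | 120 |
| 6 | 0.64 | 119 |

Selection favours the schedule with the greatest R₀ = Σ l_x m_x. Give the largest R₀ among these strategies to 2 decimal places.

231.42

Strategy P: R₀ = 0.83×166 + 0.70×84 + 0.67×52 = 231.4200
Strategy Q: R₀ = 0.82×0 + 0.67×120 + 0.64×119 = 156.5600
Highest R₀: strategy P with 231.4200.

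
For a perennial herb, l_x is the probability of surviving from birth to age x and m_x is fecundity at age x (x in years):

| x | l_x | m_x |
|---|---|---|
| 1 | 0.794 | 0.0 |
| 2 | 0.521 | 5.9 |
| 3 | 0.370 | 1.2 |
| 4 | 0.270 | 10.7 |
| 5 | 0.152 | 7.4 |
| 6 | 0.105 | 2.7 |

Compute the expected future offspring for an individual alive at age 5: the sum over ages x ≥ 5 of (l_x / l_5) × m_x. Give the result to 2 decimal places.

l_5 = 0.152. Conditional survival from age 5 to x is l_x / l_5.
  x=5: (0.152/0.152) × 7.4 = 7.4000
  x=6: (0.105/0.152) × 2.7 = 1.8651
Sum = 7.4000 + 1.8651 = 9.2651

9.27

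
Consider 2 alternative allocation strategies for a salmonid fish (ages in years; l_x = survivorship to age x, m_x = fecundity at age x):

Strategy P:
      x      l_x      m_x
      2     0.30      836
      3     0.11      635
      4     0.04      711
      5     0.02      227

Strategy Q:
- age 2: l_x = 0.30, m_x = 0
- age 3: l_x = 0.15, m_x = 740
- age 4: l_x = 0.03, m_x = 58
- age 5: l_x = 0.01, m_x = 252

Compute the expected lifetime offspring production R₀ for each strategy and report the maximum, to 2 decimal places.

Strategy P: R₀ = 0.30×836 + 0.11×635 + 0.04×711 + 0.02×227 = 353.6300
Strategy Q: R₀ = 0.30×0 + 0.15×740 + 0.03×58 + 0.01×252 = 115.2600
Highest R₀: strategy P with 353.6300.

353.63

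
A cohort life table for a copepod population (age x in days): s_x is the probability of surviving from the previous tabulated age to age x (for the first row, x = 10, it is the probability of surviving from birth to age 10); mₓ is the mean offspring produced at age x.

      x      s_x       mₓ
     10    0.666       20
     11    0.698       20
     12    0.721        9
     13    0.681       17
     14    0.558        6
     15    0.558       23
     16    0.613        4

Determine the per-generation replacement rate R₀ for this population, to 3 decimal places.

32.087

Survivorship from birth: l_x = s_10·s_11·…·s_x.
  l_10 = 0.66600
  l_11 = 0.46487
  l_12 = 0.33517
  l_13 = 0.22825
  l_14 = 0.12736
  l_15 = 0.07107
  l_16 = 0.04357
R₀ = Σ l_x mₓ:
  age 10: 0.66600 × 20 = 13.3200
  age 11: 0.46487 × 20 = 9.2974
  age 12: 0.33517 × 9 = 3.0165
  age 13: 0.22825 × 17 = 3.8803
  age 14: 0.12736 × 6 = 0.7642
  age 15: 0.07107 × 23 = 1.6346
  age 16: 0.04357 × 4 = 0.1743
R₀ = 13.3200 + 9.2974 + 3.0165 + 3.8803 + 0.7642 + 1.6346 + 0.1743 = 32.0872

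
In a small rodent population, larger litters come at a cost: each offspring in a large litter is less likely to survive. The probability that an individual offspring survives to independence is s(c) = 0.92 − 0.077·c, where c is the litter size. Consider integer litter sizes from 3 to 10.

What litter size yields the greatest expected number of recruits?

6

Expected recruits = c × s(c):
  c=3: 3 × 0.689 = 2.067
  c=4: 4 × 0.612 = 2.448
  c=5: 5 × 0.535 = 2.675
  c=6: 6 × 0.458 = 2.748
  c=7: 7 × 0.381 = 2.667
  c=8: 8 × 0.304 = 2.432
  c=9: 9 × 0.227 = 2.043
  c=10: 10 × 0.150 = 1.500
Maximum at c = 6 (2.748 recruits).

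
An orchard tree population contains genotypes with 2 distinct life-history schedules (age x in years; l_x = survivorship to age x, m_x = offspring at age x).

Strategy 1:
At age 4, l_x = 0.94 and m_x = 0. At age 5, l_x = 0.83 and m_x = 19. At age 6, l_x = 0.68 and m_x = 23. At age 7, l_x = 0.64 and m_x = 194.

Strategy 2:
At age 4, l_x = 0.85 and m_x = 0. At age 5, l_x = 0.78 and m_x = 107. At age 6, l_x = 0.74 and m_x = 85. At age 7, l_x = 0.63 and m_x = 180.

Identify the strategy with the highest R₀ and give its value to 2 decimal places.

Strategy 1: R₀ = 0.94×0 + 0.83×19 + 0.68×23 + 0.64×194 = 155.5700
Strategy 2: R₀ = 0.85×0 + 0.78×107 + 0.74×85 + 0.63×180 = 259.7600
Highest R₀: strategy 2 with 259.7600.

259.76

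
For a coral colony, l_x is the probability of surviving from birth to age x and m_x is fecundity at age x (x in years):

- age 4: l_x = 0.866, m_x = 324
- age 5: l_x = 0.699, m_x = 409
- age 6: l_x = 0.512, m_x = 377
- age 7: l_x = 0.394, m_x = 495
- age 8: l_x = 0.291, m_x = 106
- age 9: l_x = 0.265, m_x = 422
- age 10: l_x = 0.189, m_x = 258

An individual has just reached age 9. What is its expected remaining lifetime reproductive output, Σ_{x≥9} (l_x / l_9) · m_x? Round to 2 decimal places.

606.01

l_9 = 0.265. Conditional survival from age 9 to x is l_x / l_9.
  x=9: (0.265/0.265) × 422 = 422.0000
  x=10: (0.189/0.265) × 258 = 184.0075
Sum = 422.0000 + 184.0075 = 606.0075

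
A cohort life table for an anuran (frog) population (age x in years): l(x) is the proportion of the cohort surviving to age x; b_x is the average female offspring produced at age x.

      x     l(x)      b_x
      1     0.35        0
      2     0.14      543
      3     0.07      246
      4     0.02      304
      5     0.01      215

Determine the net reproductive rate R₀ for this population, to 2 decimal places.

R₀ = Σ l(x) b_x:
  age 1: 0.35 × 0 = 0.0000
  age 2: 0.14 × 543 = 76.0200
  age 3: 0.07 × 246 = 17.2200
  age 4: 0.02 × 304 = 6.0800
  age 5: 0.01 × 215 = 2.1500
R₀ = 0.0000 + 76.0200 + 17.2200 + 6.0800 + 2.1500 = 101.4700

101.47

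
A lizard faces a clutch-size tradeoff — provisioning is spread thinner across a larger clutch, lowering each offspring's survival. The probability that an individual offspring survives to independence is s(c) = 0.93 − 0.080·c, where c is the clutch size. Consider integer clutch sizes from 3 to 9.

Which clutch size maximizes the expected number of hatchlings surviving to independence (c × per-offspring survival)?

6

Expected hatchlings surviving to independence = c × s(c):
  c=3: 3 × 0.690 = 2.070
  c=4: 4 × 0.610 = 2.440
  c=5: 5 × 0.530 = 2.650
  c=6: 6 × 0.450 = 2.700
  c=7: 7 × 0.370 = 2.590
  c=8: 8 × 0.290 = 2.320
  c=9: 9 × 0.210 = 1.890
Maximum at c = 6 (2.700 hatchlings surviving to independence).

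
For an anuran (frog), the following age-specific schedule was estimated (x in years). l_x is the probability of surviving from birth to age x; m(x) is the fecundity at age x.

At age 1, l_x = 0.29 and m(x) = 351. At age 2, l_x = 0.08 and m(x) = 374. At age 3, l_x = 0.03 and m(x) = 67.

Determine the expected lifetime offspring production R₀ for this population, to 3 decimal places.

R₀ = Σ l_x m(x):
  age 1: 0.29 × 351 = 101.7900
  age 2: 0.08 × 374 = 29.9200
  age 3: 0.03 × 67 = 2.0100
R₀ = 101.7900 + 29.9200 + 2.0100 = 133.7200

133.720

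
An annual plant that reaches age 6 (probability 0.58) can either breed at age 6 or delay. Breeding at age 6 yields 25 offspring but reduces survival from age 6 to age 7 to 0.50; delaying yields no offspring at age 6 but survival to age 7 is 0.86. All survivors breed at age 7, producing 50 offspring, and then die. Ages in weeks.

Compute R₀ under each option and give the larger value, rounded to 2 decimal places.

breed at age 6: R₀ = 0.58 × (25 + 0.50 × 50) = 0.58 × 50.0000 = 29.0000
delay to age 7: R₀ = 0.58 × (0.86 × 50) = 0.58 × 43.0000 = 24.9400
Higher: breed at age 6 (29.0000).

29.00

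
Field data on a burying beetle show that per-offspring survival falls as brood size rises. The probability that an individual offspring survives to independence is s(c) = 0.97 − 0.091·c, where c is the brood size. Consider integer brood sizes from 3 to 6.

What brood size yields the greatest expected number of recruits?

5

Expected recruits = c × s(c):
  c=3: 3 × 0.697 = 2.091
  c=4: 4 × 0.606 = 2.424
  c=5: 5 × 0.515 = 2.575
  c=6: 6 × 0.424 = 2.544
Maximum at c = 5 (2.575 recruits).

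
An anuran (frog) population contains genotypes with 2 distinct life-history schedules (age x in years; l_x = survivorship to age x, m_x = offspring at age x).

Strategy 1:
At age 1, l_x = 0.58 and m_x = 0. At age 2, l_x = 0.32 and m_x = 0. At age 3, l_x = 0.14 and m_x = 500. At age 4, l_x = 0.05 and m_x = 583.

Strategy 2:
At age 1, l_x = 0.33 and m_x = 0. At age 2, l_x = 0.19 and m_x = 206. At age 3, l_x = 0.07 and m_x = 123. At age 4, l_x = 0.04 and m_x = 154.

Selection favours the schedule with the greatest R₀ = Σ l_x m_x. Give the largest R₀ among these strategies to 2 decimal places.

99.15

Strategy 1: R₀ = 0.58×0 + 0.32×0 + 0.14×500 + 0.05×583 = 99.1500
Strategy 2: R₀ = 0.33×0 + 0.19×206 + 0.07×123 + 0.04×154 = 53.9100
Highest R₀: strategy 1 with 99.1500.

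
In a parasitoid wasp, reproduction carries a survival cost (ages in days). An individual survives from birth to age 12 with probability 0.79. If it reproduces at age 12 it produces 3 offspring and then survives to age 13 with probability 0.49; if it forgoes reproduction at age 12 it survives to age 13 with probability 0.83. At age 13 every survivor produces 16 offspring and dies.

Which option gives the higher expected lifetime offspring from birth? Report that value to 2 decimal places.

breed at age 12: R₀ = 0.79 × (3 + 0.49 × 16) = 0.79 × 10.8400 = 8.5636
delay to age 13: R₀ = 0.79 × (0.83 × 16) = 0.79 × 13.2800 = 10.4912
Higher: delay to age 13 (10.4912).

10.49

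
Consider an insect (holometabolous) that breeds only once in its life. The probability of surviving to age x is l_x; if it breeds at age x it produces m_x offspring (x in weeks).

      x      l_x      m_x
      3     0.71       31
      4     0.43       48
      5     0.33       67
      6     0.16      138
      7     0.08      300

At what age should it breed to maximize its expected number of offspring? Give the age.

7

Expected offspring if breeding at age x = l_x × m_x:
  age 3: 0.71 × 31 = 22.010
  age 4: 0.43 × 48 = 20.640
  age 5: 0.33 × 67 = 22.110
  age 6: 0.16 × 138 = 22.080
  age 7: 0.08 × 300 = 24.000
Maximum at age 7 (24.000).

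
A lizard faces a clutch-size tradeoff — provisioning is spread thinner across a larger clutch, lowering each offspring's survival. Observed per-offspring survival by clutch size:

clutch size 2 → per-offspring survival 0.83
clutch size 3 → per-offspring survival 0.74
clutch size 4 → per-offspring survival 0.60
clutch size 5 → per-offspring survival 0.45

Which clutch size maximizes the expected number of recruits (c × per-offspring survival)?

4

Expected recruits = c × s(c):
  c=2: 2 × 0.83 = 1.660
  c=3: 3 × 0.74 = 2.220
  c=4: 4 × 0.60 = 2.400
  c=5: 5 × 0.45 = 2.250
Maximum at c = 4 (2.400 recruits).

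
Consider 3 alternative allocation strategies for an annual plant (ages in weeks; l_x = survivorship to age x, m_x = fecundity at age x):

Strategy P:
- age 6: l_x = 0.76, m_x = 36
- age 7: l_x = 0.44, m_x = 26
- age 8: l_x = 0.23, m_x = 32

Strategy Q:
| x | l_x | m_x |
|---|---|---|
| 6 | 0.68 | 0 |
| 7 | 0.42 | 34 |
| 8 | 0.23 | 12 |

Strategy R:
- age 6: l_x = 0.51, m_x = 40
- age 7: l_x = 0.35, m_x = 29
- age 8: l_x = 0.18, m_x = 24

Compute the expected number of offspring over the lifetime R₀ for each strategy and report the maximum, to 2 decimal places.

Strategy P: R₀ = 0.76×36 + 0.44×26 + 0.23×32 = 46.1600
Strategy Q: R₀ = 0.68×0 + 0.42×34 + 0.23×12 = 17.0400
Strategy R: R₀ = 0.51×40 + 0.35×29 + 0.18×24 = 34.8700
Highest R₀: strategy P with 46.1600.

46.16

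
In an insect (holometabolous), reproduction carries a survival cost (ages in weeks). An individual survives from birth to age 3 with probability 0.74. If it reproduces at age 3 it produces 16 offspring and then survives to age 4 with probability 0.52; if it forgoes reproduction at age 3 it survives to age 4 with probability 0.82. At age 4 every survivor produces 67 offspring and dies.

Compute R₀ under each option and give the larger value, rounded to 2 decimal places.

40.66

breed at age 3: R₀ = 0.74 × (16 + 0.52 × 67) = 0.74 × 50.8400 = 37.6216
delay to age 4: R₀ = 0.74 × (0.82 × 67) = 0.74 × 54.9400 = 40.6556
Higher: delay to age 4 (40.6556).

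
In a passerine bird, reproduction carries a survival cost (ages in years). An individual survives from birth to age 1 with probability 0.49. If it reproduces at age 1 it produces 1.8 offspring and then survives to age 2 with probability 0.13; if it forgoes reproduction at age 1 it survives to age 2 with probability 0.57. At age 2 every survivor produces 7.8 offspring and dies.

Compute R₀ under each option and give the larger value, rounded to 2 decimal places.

2.18

breed at age 1: R₀ = 0.49 × (1.8 + 0.13 × 7.8) = 0.49 × 2.8140 = 1.3789
delay to age 2: R₀ = 0.49 × (0.57 × 7.8) = 0.49 × 4.4460 = 2.1785
Higher: delay to age 2 (2.1785).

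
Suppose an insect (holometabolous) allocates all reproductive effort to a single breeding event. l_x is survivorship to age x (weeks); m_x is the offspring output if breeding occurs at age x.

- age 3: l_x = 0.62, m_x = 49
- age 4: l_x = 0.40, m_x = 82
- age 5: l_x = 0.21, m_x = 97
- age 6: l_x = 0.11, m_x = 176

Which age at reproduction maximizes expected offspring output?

4

Expected offspring if breeding at age x = l_x × m_x:
  age 3: 0.62 × 49 = 30.380
  age 4: 0.40 × 82 = 32.800
  age 5: 0.21 × 97 = 20.370
  age 6: 0.11 × 176 = 19.360
Maximum at age 4 (32.800).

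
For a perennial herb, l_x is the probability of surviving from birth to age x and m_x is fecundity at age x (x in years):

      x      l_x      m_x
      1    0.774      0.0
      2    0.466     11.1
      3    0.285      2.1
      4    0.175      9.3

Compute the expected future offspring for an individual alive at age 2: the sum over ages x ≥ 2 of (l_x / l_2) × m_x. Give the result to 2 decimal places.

15.88

l_2 = 0.466. Conditional survival from age 2 to x is l_x / l_2.
  x=2: (0.466/0.466) × 11.1 = 11.1000
  x=3: (0.285/0.466) × 2.1 = 1.2843
  x=4: (0.175/0.466) × 9.3 = 3.4925
Sum = 11.1000 + 1.2843 + 3.4925 = 15.8768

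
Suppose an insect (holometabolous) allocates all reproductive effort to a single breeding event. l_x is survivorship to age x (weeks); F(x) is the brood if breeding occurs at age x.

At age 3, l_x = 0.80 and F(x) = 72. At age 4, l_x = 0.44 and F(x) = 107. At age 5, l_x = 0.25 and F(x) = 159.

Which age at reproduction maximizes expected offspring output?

Expected offspring if breeding at age x = l_x × F(x):
  age 3: 0.80 × 72 = 57.600
  age 4: 0.44 × 107 = 47.080
  age 5: 0.25 × 159 = 39.750
Maximum at age 3 (57.600).

3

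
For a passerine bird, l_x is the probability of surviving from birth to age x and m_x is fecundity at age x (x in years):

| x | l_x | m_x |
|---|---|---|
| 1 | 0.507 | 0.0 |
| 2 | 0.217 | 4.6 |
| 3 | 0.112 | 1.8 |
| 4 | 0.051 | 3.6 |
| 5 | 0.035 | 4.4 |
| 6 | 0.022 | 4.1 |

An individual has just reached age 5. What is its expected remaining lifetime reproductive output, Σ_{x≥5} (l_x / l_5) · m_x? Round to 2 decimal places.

6.98

l_5 = 0.035. Conditional survival from age 5 to x is l_x / l_5.
  x=5: (0.035/0.035) × 4.4 = 4.4000
  x=6: (0.022/0.035) × 4.1 = 2.5771
Sum = 4.4000 + 2.5771 = 6.9771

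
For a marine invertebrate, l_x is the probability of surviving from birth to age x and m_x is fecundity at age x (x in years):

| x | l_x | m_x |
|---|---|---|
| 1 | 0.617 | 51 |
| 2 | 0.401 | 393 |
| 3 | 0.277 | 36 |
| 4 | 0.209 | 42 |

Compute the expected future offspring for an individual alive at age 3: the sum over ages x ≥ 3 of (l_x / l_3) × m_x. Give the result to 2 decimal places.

67.69

l_3 = 0.277. Conditional survival from age 3 to x is l_x / l_3.
  x=3: (0.277/0.277) × 36 = 36.0000
  x=4: (0.209/0.277) × 42 = 31.6895
Sum = 36.0000 + 31.6895 = 67.6895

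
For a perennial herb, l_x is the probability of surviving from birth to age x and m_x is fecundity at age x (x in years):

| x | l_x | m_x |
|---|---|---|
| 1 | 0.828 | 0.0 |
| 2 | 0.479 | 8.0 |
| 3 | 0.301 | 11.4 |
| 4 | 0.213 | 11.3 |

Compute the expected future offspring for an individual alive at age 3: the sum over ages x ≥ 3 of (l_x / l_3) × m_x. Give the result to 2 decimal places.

l_3 = 0.301. Conditional survival from age 3 to x is l_x / l_3.
  x=3: (0.301/0.301) × 11.4 = 11.4000
  x=4: (0.213/0.301) × 11.3 = 7.9963
Sum = 11.4000 + 7.9963 = 19.3963

19.40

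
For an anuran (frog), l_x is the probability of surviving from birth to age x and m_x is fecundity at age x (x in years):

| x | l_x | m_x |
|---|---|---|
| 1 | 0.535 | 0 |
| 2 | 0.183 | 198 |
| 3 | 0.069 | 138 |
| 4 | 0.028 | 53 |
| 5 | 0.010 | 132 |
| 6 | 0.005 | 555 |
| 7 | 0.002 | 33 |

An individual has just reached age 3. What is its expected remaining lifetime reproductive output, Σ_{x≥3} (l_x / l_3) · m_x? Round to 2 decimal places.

219.81

l_3 = 0.069. Conditional survival from age 3 to x is l_x / l_3.
  x=3: (0.069/0.069) × 138 = 138.0000
  x=4: (0.028/0.069) × 53 = 21.5072
  x=5: (0.010/0.069) × 132 = 19.1304
  x=6: (0.005/0.069) × 555 = 40.2174
  x=7: (0.002/0.069) × 33 = 0.9565
Sum = 138.0000 + 21.5072 + 19.1304 + 40.2174 + 0.9565 = 219.8116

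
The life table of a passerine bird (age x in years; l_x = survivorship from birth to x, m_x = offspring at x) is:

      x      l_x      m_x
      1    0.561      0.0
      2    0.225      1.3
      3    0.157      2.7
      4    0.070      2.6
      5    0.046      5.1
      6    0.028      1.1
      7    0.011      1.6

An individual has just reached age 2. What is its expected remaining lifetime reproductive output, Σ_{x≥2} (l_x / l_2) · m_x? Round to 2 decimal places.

l_2 = 0.225. Conditional survival from age 2 to x is l_x / l_2.
  x=2: (0.225/0.225) × 1.3 = 1.3000
  x=3: (0.157/0.225) × 2.7 = 1.8840
  x=4: (0.070/0.225) × 2.6 = 0.8089
  x=5: (0.046/0.225) × 5.1 = 1.0427
  x=6: (0.028/0.225) × 1.1 = 0.1369
  x=7: (0.011/0.225) × 1.6 = 0.0782
Sum = 1.3000 + 1.8840 + 0.8089 + 1.0427 + 0.1369 + 0.0782 = 5.2507

5.25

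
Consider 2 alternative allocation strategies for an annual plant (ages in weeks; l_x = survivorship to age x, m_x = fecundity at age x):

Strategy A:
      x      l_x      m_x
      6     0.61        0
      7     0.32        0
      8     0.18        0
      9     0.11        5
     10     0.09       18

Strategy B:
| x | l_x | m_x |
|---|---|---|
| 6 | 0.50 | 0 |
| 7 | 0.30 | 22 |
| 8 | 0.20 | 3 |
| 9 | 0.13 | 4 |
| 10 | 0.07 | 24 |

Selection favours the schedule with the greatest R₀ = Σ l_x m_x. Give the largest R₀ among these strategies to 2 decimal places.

9.40

Strategy A: R₀ = 0.61×0 + 0.32×0 + 0.18×0 + 0.11×5 + 0.09×18 = 2.1700
Strategy B: R₀ = 0.50×0 + 0.30×22 + 0.20×3 + 0.13×4 + 0.07×24 = 9.4000
Highest R₀: strategy B with 9.4000.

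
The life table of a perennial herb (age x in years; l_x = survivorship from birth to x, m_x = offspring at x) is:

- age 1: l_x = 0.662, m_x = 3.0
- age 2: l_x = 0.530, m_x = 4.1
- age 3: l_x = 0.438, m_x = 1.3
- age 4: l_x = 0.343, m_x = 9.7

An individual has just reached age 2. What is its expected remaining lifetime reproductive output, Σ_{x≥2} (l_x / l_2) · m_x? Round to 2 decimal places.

11.45

l_2 = 0.530. Conditional survival from age 2 to x is l_x / l_2.
  x=2: (0.530/0.530) × 4.1 = 4.1000
  x=3: (0.438/0.530) × 1.3 = 1.0743
  x=4: (0.343/0.530) × 9.7 = 6.2775
Sum = 4.1000 + 1.0743 + 6.2775 = 11.4519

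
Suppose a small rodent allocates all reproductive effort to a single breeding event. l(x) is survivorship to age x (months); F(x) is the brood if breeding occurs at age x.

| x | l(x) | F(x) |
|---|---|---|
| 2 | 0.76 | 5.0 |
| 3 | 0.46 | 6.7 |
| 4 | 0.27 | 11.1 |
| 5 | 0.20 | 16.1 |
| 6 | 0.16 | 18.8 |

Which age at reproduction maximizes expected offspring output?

2

Expected offspring if breeding at age x = l(x) × F(x):
  age 2: 0.76 × 5.0 = 3.800
  age 3: 0.46 × 6.7 = 3.082
  age 4: 0.27 × 11.1 = 2.997
  age 5: 0.20 × 16.1 = 3.220
  age 6: 0.16 × 18.8 = 3.008
Maximum at age 2 (3.800).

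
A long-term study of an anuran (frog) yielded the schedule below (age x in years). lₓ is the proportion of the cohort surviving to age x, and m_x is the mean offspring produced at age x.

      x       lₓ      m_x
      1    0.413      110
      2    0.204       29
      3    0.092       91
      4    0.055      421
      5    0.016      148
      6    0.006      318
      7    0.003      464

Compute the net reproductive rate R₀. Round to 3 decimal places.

88.541

R₀ = Σ lₓ m_x:
  age 1: 0.413 × 110 = 45.4300
  age 2: 0.204 × 29 = 5.9160
  age 3: 0.092 × 91 = 8.3720
  age 4: 0.055 × 421 = 23.1550
  age 5: 0.016 × 148 = 2.3680
  age 6: 0.006 × 318 = 1.9080
  age 7: 0.003 × 464 = 1.3920
R₀ = 45.4300 + 5.9160 + 8.3720 + 23.1550 + 2.3680 + 1.9080 + 1.3920 = 88.5410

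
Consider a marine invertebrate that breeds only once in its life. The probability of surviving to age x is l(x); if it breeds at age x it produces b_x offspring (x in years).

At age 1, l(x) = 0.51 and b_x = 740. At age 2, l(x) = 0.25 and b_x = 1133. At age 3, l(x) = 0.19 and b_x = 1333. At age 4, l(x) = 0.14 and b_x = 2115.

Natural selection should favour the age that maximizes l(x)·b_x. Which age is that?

1

Expected offspring if breeding at age x = l(x) × b_x:
  age 1: 0.51 × 740 = 377.400
  age 2: 0.25 × 1133 = 283.250
  age 3: 0.19 × 1333 = 253.270
  age 4: 0.14 × 2115 = 296.100
Maximum at age 1 (377.400).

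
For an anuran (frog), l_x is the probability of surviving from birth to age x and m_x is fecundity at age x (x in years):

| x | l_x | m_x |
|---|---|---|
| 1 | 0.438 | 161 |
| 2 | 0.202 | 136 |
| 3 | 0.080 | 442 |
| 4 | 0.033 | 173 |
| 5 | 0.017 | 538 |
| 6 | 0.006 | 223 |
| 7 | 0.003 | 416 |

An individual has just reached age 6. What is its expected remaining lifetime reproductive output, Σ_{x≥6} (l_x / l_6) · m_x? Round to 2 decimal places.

l_6 = 0.006. Conditional survival from age 6 to x is l_x / l_6.
  x=6: (0.006/0.006) × 223 = 223.0000
  x=7: (0.003/0.006) × 416 = 208.0000
Sum = 223.0000 + 208.0000 = 431.0000

431.00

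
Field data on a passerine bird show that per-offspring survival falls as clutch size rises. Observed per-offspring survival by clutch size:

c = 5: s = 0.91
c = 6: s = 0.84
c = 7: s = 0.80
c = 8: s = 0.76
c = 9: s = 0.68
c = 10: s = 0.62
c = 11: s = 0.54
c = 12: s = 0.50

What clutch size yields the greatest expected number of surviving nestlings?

Expected surviving nestlings = c × s(c):
  c=5: 5 × 0.91 = 4.550
  c=6: 6 × 0.84 = 5.040
  c=7: 7 × 0.80 = 5.600
  c=8: 8 × 0.76 = 6.080
  c=9: 9 × 0.68 = 6.120
  c=10: 10 × 0.62 = 6.200
  c=11: 11 × 0.54 = 5.940
  c=12: 12 × 0.50 = 6.000
Maximum at c = 10 (6.200 surviving nestlings).

10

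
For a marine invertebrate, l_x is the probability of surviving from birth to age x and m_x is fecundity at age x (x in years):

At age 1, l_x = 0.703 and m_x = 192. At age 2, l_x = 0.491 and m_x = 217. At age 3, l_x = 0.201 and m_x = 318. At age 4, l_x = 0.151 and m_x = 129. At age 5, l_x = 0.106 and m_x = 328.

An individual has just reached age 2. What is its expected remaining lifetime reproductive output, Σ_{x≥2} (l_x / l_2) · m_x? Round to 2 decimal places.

457.66

l_2 = 0.491. Conditional survival from age 2 to x is l_x / l_2.
  x=2: (0.491/0.491) × 217 = 217.0000
  x=3: (0.201/0.491) × 318 = 130.1792
  x=4: (0.151/0.491) × 129 = 39.6721
  x=5: (0.106/0.491) × 328 = 70.8106
Sum = 217.0000 + 130.1792 + 39.6721 + 70.8106 = 457.6619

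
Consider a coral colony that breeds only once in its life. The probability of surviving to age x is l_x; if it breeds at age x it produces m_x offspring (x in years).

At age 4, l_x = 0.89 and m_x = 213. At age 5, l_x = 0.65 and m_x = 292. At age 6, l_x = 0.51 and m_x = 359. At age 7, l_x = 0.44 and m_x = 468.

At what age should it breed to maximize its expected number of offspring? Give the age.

7

Expected offspring if breeding at age x = l_x × m_x:
  age 4: 0.89 × 213 = 189.570
  age 5: 0.65 × 292 = 189.800
  age 6: 0.51 × 359 = 183.090
  age 7: 0.44 × 468 = 205.920
Maximum at age 7 (205.920).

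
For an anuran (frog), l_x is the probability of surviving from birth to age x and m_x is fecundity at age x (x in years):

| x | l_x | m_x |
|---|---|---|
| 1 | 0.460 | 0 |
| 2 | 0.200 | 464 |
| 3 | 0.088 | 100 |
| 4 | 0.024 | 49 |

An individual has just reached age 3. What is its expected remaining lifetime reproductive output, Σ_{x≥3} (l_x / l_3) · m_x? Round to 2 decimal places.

113.36

l_3 = 0.088. Conditional survival from age 3 to x is l_x / l_3.
  x=3: (0.088/0.088) × 100 = 100.0000
  x=4: (0.024/0.088) × 49 = 13.3636
Sum = 100.0000 + 13.3636 = 113.3636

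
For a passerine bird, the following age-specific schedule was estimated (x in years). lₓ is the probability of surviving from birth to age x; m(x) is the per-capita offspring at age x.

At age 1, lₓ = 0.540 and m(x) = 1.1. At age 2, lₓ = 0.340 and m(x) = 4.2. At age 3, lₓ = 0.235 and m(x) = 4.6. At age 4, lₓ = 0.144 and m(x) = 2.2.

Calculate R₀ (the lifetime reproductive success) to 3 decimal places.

R₀ = Σ lₓ m(x):
  age 1: 0.540 × 1.1 = 0.5940
  age 2: 0.340 × 4.2 = 1.4280
  age 3: 0.235 × 4.6 = 1.0810
  age 4: 0.144 × 2.2 = 0.3168
R₀ = 0.5940 + 1.4280 + 1.0810 + 0.3168 = 3.4198

3.420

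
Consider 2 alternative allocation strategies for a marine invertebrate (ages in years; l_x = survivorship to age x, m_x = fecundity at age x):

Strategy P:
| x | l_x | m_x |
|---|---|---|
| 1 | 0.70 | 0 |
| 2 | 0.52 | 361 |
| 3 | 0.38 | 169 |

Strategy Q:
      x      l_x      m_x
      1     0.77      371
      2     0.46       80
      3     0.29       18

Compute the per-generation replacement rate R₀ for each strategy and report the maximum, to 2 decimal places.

327.69

Strategy P: R₀ = 0.70×0 + 0.52×361 + 0.38×169 = 251.9400
Strategy Q: R₀ = 0.77×371 + 0.46×80 + 0.29×18 = 327.6900
Highest R₀: strategy Q with 327.6900.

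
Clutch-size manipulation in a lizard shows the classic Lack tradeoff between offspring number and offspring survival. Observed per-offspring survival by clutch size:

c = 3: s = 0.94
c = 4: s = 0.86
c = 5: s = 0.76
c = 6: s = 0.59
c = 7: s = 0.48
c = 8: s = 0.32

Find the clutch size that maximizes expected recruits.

5

Expected recruits = c × s(c):
  c=3: 3 × 0.94 = 2.820
  c=4: 4 × 0.86 = 3.440
  c=5: 5 × 0.76 = 3.800
  c=6: 6 × 0.59 = 3.540
  c=7: 7 × 0.48 = 3.360
  c=8: 8 × 0.32 = 2.560
Maximum at c = 5 (3.800 recruits).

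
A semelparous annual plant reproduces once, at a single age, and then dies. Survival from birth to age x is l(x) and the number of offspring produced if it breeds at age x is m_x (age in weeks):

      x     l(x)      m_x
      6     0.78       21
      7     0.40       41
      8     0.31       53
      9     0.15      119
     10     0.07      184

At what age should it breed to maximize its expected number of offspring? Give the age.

9

Expected offspring if breeding at age x = l(x) × m_x:
  age 6: 0.78 × 21 = 16.380
  age 7: 0.40 × 41 = 16.400
  age 8: 0.31 × 53 = 16.430
  age 9: 0.15 × 119 = 17.850
  age 10: 0.07 × 184 = 12.880
Maximum at age 9 (17.850).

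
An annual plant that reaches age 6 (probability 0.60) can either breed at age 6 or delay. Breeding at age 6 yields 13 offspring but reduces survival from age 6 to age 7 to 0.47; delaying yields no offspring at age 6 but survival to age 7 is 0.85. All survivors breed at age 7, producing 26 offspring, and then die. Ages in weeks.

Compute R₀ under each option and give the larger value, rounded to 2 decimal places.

15.13

breed at age 6: R₀ = 0.60 × (13 + 0.47 × 26) = 0.60 × 25.2200 = 15.1320
delay to age 7: R₀ = 0.60 × (0.85 × 26) = 0.60 × 22.1000 = 13.2600
Higher: breed at age 6 (15.1320).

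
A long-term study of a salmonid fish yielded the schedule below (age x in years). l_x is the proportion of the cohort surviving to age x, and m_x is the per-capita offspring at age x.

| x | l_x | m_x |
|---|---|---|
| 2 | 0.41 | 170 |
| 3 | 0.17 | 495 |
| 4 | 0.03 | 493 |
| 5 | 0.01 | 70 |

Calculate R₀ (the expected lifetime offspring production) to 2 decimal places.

169.34

R₀ = Σ l_x m_x:
  age 2: 0.41 × 170 = 69.7000
  age 3: 0.17 × 495 = 84.1500
  age 4: 0.03 × 493 = 14.7900
  age 5: 0.01 × 70 = 0.7000
R₀ = 69.7000 + 84.1500 + 14.7900 + 0.7000 = 169.3400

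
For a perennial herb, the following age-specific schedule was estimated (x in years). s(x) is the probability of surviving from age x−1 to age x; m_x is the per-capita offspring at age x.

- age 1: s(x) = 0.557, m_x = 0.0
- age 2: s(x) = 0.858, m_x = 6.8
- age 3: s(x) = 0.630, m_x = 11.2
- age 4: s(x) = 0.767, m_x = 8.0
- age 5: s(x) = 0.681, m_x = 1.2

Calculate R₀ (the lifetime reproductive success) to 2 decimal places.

Survivorship from birth: l_x = s_1·s_2·…·s_x.
  l_1 = 0.55700
  l_2 = 0.47791
  l_3 = 0.30108
  l_4 = 0.23093
  l_5 = 0.15726
R₀ = Σ l_x m_x:
  age 1: 0.55700 × 0.0 = 0.0000
  age 2: 0.47791 × 6.8 = 3.2498
  age 3: 0.30108 × 11.2 = 3.3721
  age 4: 0.23093 × 8.0 = 1.8474
  age 5: 0.15726 × 1.2 = 0.1887
R₀ = 0.0000 + 3.2498 + 3.3721 + 1.8474 + 0.1887 = 8.6580

8.66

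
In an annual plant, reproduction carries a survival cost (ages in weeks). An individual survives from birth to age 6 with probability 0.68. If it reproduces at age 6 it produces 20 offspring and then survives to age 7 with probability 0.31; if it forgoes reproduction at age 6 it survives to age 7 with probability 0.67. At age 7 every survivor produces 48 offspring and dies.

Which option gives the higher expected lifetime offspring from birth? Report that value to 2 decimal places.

breed at age 6: R₀ = 0.68 × (20 + 0.31 × 48) = 0.68 × 34.8800 = 23.7184
delay to age 7: R₀ = 0.68 × (0.67 × 48) = 0.68 × 32.1600 = 21.8688
Higher: breed at age 6 (23.7184).

23.72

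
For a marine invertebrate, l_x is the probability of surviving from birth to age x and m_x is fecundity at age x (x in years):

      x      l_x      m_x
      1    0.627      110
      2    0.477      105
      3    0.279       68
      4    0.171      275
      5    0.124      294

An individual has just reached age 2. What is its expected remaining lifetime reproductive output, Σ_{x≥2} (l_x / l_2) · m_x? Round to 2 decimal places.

319.79

l_2 = 0.477. Conditional survival from age 2 to x is l_x / l_2.
  x=2: (0.477/0.477) × 105 = 105.0000
  x=3: (0.279/0.477) × 68 = 39.7736
  x=4: (0.171/0.477) × 275 = 98.5849
  x=5: (0.124/0.477) × 294 = 76.4277
Sum = 105.0000 + 39.7736 + 98.5849 + 76.4277 = 319.7862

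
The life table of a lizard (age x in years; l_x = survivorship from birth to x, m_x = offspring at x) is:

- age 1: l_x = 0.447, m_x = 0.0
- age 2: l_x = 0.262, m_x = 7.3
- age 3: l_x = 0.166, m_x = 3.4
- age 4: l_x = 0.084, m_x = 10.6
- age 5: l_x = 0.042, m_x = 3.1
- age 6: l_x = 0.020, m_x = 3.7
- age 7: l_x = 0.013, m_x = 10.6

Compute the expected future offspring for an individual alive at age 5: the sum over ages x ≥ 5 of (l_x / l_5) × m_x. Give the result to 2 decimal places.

8.14

l_5 = 0.042. Conditional survival from age 5 to x is l_x / l_5.
  x=5: (0.042/0.042) × 3.1 = 3.1000
  x=6: (0.020/0.042) × 3.7 = 1.7619
  x=7: (0.013/0.042) × 10.6 = 3.2810
Sum = 3.1000 + 1.7619 + 3.2810 = 8.1429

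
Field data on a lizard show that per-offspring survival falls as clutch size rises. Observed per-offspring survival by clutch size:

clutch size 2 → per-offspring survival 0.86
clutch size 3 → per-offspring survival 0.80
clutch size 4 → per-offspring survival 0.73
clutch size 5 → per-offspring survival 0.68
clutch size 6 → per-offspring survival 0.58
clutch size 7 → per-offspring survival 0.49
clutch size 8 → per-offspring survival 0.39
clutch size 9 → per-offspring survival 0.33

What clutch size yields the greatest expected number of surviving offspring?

6

Expected surviving offspring = c × s(c):
  c=2: 2 × 0.86 = 1.720
  c=3: 3 × 0.80 = 2.400
  c=4: 4 × 0.73 = 2.920
  c=5: 5 × 0.68 = 3.400
  c=6: 6 × 0.58 = 3.480
  c=7: 7 × 0.49 = 3.430
  c=8: 8 × 0.39 = 3.120
  c=9: 9 × 0.33 = 2.970
Maximum at c = 6 (3.480 surviving offspring).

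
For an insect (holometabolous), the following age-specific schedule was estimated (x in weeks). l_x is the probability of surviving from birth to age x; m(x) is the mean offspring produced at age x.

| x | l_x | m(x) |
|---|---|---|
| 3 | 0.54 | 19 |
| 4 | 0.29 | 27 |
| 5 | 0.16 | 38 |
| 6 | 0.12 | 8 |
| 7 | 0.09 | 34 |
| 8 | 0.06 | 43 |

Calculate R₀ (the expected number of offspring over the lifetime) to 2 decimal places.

30.77

R₀ = Σ l_x m(x):
  age 3: 0.54 × 19 = 10.2600
  age 4: 0.29 × 27 = 7.8300
  age 5: 0.16 × 38 = 6.0800
  age 6: 0.12 × 8 = 0.9600
  age 7: 0.09 × 34 = 3.0600
  age 8: 0.06 × 43 = 2.5800
R₀ = 10.2600 + 7.8300 + 6.0800 + 0.9600 + 3.0600 + 2.5800 = 30.7700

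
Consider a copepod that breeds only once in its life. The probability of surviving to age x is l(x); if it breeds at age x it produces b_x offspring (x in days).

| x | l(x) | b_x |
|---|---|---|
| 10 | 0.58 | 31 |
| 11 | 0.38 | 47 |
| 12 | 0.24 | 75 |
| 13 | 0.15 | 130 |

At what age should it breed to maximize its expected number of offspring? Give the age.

Expected offspring if breeding at age x = l(x) × b_x:
  age 10: 0.58 × 31 = 17.980
  age 11: 0.38 × 47 = 17.860
  age 12: 0.24 × 75 = 18.000
  age 13: 0.15 × 130 = 19.500
Maximum at age 13 (19.500).

13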